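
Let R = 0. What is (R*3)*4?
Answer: 0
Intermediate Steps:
(R*3)*4 = (0*3)*4 = 0*4 = 0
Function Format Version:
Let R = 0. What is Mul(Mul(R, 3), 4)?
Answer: 0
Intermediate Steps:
Mul(Mul(R, 3), 4) = Mul(Mul(0, 3), 4) = Mul(0, 4) = 0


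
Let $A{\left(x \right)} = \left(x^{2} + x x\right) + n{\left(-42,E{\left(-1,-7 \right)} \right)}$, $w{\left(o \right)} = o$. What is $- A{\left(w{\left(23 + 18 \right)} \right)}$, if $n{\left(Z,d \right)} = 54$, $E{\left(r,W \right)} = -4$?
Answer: $-3416$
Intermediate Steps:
$A{\left(x \right)} = 54 + 2 x^{2}$ ($A{\left(x \right)} = \left(x^{2} + x x\right) + 54 = \left(x^{2} + x^{2}\right) + 54 = 2 x^{2} + 54 = 54 + 2 x^{2}$)
$- A{\left(w{\left(23 + 18 \right)} \right)} = - (54 + 2 \left(23 + 18\right)^{2}) = - (54 + 2 \cdot 41^{2}) = - (54 + 2 \cdot 1681) = - (54 + 3362) = \left(-1\right) 3416 = -3416$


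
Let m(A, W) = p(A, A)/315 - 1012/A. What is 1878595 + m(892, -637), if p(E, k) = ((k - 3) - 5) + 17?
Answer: 131962027003/70245 ≈ 1.8786e+6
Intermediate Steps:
p(E, k) = 9 + k (p(E, k) = ((-3 + k) - 5) + 17 = (-8 + k) + 17 = 9 + k)
m(A, W) = 1/35 - 1012/A + A/315 (m(A, W) = (9 + A)/315 - 1012/A = (9 + A)*(1/315) - 1012/A = (1/35 + A/315) - 1012/A = 1/35 - 1012/A + A/315)
1878595 + m(892, -637) = 1878595 + (1/315)*(-318780 + 892*(9 + 892))/892 = 1878595 + (1/315)*(1/892)*(-318780 + 892*901) = 1878595 + (1/315)*(1/892)*(-318780 + 803692) = 1878595 + (1/315)*(1/892)*484912 = 1878595 + 121228/70245 = 131962027003/70245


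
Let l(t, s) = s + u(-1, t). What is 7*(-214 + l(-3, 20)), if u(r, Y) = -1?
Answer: -1365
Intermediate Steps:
l(t, s) = -1 + s (l(t, s) = s - 1 = -1 + s)
7*(-214 + l(-3, 20)) = 7*(-214 + (-1 + 20)) = 7*(-214 + 19) = 7*(-195) = -1365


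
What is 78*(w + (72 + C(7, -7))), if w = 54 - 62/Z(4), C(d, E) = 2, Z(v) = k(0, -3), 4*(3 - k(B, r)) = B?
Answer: 8372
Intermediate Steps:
k(B, r) = 3 - B/4
Z(v) = 3 (Z(v) = 3 - 1/4*0 = 3 + 0 = 3)
w = 100/3 (w = 54 - 62/3 = 100/3 ≈ 33.333)
78*(w + (72 + C(7, -7))) = 78*(100/3 + (72 + 2)) = 78*(100/3 + 74) = 78*(322/3) = 8372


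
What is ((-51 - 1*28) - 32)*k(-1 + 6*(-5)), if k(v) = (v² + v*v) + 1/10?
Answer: -2133531/10 ≈ -2.1335e+5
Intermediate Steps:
k(v) = ⅒ + 2*v² (k(v) = (v² + v²) + 1*(⅒) = 2*v² + ⅒ = ⅒ + 2*v²)
((-51 - 1*28) - 32)*k(-1 + 6*(-5)) = ((-51 - 1*28) - 32)*(⅒ + 2*(-1 + 6*(-5))²) = ((-51 - 28) - 32)*(⅒ + 2*(-1 - 30)²) = (-79 - 32)*(⅒ + 2*(-31)²) = -111*(⅒ + 2*961) = -111*(⅒ + 1922) = -111*19221/10 = -2133531/10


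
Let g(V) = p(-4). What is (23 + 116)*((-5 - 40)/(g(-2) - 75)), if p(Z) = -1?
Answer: 6255/76 ≈ 82.303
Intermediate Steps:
g(V) = -1
(23 + 116)*((-5 - 40)/(g(-2) - 75)) = (23 + 116)*((-5 - 40)/(-1 - 75)) = 139*(-45/(-76)) = 139*(-45*(-1/76)) = 139*(45/76) = 6255/76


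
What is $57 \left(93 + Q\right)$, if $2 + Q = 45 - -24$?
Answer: $9120$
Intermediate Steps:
$Q = 67$ ($Q = -2 + \left(45 - -24\right) = -2 + \left(45 + 24\right) = -2 + 69 = 67$)
$57 \left(93 + Q\right) = 57 \left(93 + 67\right) = 57 \cdot 160 = 9120$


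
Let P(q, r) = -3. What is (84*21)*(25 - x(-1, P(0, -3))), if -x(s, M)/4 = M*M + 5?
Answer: 142884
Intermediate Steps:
x(s, M) = -20 - 4*M**2 (x(s, M) = -4*(M*M + 5) = -4*(M**2 + 5) = -4*(5 + M**2) = -20 - 4*M**2)
(84*21)*(25 - x(-1, P(0, -3))) = (84*21)*(25 - (-20 - 4*(-3)**2)) = 1764*(25 - (-20 - 4*9)) = 1764*(25 - (-20 - 36)) = 1764*(25 - 1*(-56)) = 1764*(25 + 56) = 1764*81 = 142884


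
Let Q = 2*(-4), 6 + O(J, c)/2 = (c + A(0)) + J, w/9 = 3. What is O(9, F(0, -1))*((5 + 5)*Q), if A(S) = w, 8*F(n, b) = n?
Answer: -4800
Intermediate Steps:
w = 27 (w = 9*3 = 27)
F(n, b) = n/8
A(S) = 27
O(J, c) = 42 + 2*J + 2*c (O(J, c) = -12 + 2*((c + 27) + J) = -12 + 2*((27 + c) + J) = -12 + 2*(27 + J + c) = -12 + (54 + 2*J + 2*c) = 42 + 2*J + 2*c)
Q = -8
O(9, F(0, -1))*((5 + 5)*Q) = (42 + 2*9 + 2*((⅛)*0))*((5 + 5)*(-8)) = (42 + 18 + 2*0)*(10*(-8)) = (42 + 18 + 0)*(-80) = 60*(-80) = -4800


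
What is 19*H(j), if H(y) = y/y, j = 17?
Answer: 19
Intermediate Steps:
H(y) = 1
19*H(j) = 19*1 = 19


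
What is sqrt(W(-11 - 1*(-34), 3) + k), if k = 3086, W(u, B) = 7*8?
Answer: sqrt(3142) ≈ 56.054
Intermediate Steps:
W(u, B) = 56
sqrt(W(-11 - 1*(-34), 3) + k) = sqrt(56 + 3086) = sqrt(3142)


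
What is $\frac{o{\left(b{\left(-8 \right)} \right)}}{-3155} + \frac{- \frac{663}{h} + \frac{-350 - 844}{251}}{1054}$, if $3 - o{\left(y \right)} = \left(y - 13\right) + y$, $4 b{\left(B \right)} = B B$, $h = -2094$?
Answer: $\frac{500135217}{582598173260} \approx 0.00085846$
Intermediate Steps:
$b{\left(B \right)} = \frac{B^{2}}{4}$ ($b{\left(B \right)} = \frac{B B}{4} = \frac{B^{2}}{4}$)
$o{\left(y \right)} = 16 - 2 y$ ($o{\left(y \right)} = 3 - \left(\left(y - 13\right) + y\right) = 3 - \left(\left(-13 + y\right) + y\right) = 3 - \left(-13 + 2 y\right) = 16 - 2 y$)
$\frac{o{\left(b{\left(-8 \right)} \right)}}{-3155} + \frac{- \frac{663}{h} + \frac{-350 - 844}{251}}{1054} = \frac{16 - 2 \frac{\left(-8\right)^{2}}{4}}{-3155} + \frac{- \frac{663}{-2094} + \frac{-350 - 844}{251}}{1054} = \left(16 - 2 \cdot \frac{1}{4} \cdot 64\right) \left(- \frac{1}{3155}\right) + \left(\left(-663\right) \left(- \frac{1}{2094}\right) + \left(-350 - 844\right) \frac{1}{251}\right) \frac{1}{1054} = \left(16 - 32\right) \left(- \frac{1}{3155}\right) + \left(\frac{221}{698} - \frac{1194}{251}\right) \frac{1}{1054} = \left(-16\right) \left(- \frac{1}{3155}\right) - \frac{777941}{184658692} = \frac{16}{3155} - \frac{777941}{184658692} = \frac{500135217}{582598173260}$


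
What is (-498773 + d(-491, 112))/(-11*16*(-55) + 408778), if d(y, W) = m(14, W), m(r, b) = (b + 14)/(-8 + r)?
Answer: -249376/209229 ≈ -1.1919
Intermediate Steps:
m(r, b) = (14 + b)/(-8 + r)
d(y, W) = 7/3 + W/6 (d(y, W) = (14 + W)/(-8 + 14) = (14 + W)/6 = 7/3 + W/6)
(-498773 + d(-491, 112))/(-11*16*(-55) + 408778) = (-498773 + (7/3 + (⅙)*112))/(-11*16*(-55) + 408778) = (-498773 + (7/3 + 56/3))/(-176*(-55) + 408778) = (-498773 + 21)/(9680 + 408778) = -498752/418458 = -498752*1/418458 = -249376/209229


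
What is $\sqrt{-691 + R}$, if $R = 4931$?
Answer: $4 \sqrt{265} \approx 65.115$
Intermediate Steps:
$\sqrt{-691 + R} = \sqrt{-691 + 4931} = \sqrt{4240} = 4 \sqrt{265}$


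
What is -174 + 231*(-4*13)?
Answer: -12186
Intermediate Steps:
-174 + 231*(-4*13) = -174 + 231*(-52) = -174 - 12012 = -12186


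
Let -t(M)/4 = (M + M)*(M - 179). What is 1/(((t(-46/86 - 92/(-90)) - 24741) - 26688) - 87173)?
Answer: -3744225/516351209882 ≈ -7.2513e-6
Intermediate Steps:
t(M) = -8*M*(-179 + M) (t(M) = -4*(M + M)*(M - 179) = -4*2*M*(-179 + M) = -8*M*(-179 + M))
1/(((t(-46/86 - 92/(-90)) - 24741) - 26688) - 87173) = 1/(((8*(-46/86 - 92/(-90))*(179 - (-46/86 - 92/(-90))) - 24741) - 26688) - 87173) = 1/(((8*(-46*1/86 - 92*(-1/90))*(179 - (-46*1/86 - 92*(-1/90))) - 24741) - 26688) - 87173) = 1/(((8*(-23/43 + 46/45)*(179 - (-23/43 + 46/45)) - 24741) - 26688) - 87173) = 1/(((8*(943/1935)*(179 - 1*943/1935) - 24741) - 26688) - 87173) = 1/(((8*(943/1935)*(179 - 943/1935) - 24741) - 26688) - 87173) = 1/(((8*(943/1935)*(345422/1935) - 24741) - 26688) - 87173) = 1/(((2605863568/3744225 - 24741) - 26688) - 87173) = 1/((-90030007157/3744225 - 26688) - 87173) = 1/(-189955883957/3744225 - 87173) = 1/(-516351209882/3744225) = -3744225/516351209882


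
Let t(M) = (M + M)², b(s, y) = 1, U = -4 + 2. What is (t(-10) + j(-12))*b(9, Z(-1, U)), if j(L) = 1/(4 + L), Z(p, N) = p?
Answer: 3199/8 ≈ 399.88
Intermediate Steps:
U = -2
t(M) = 4*M² (t(M) = (2*M)² = 4*M²)
(t(-10) + j(-12))*b(9, Z(-1, U)) = (4*(-10)² + 1/(4 - 12))*1 = (4*100 + 1/(-8))*1 = (400 - ⅛)*1 = (3199/8)*1 = 3199/8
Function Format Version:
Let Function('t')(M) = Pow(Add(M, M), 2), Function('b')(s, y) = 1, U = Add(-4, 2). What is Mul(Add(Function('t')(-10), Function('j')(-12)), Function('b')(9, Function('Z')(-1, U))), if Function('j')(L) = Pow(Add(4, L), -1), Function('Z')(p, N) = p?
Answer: Rational(3199, 8) ≈ 399.88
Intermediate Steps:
U = -2
Function('t')(M) = Mul(4, Pow(M, 2)) (Function('t')(M) = Pow(Mul(2, M), 2) = Mul(4, Pow(M, 2)))
Mul(Add(Function('t')(-10), Function('j')(-12)), Function('b')(9, Function('Z')(-1, U))) = Mul(Add(Mul(4, Pow(-10, 2)), Pow(Add(4, -12), -1)), 1) = Mul(Add(Mul(4, 100), Pow(-8, -1)), 1) = Mul(Add(400, Rational(-1, 8)), 1) = Mul(Rational(3199, 8), 1) = Rational(3199, 8)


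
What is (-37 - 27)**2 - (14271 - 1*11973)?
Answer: 1798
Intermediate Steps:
(-37 - 27)**2 - (14271 - 1*11973) = (-64)**2 - (14271 - 11973) = 4096 - 1*2298 = 4096 - 2298 = 1798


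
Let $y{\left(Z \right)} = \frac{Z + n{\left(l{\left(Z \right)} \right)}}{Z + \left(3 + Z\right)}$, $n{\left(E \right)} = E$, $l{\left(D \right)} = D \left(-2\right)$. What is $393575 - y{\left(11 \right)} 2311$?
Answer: $\frac{9864796}{25} \approx 3.9459 \cdot 10^{5}$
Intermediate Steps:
$l{\left(D \right)} = - 2 D$
$y{\left(Z \right)} = - \frac{Z}{3 + 2 Z}$ ($y{\left(Z \right)} = \frac{Z - 2 Z}{Z + \left(3 + Z\right)} = \frac{\left(-1\right) Z}{3 + 2 Z} = - \frac{Z}{3 + 2 Z}$)
$393575 - y{\left(11 \right)} 2311 = 393575 - \left(-1\right) 11 \frac{1}{3 + 2 \cdot 11} \cdot 2311 = 393575 - \left(-1\right) 11 \frac{1}{3 + 22} \cdot 2311 = 393575 - \left(-1\right) 11 \cdot \frac{1}{25} \cdot 2311 = 393575 - \left(- \frac{11}{25}\right) 2311 = 393575 - - \frac{25421}{25} = 393575 + \frac{25421}{25} = \frac{9864796}{25}$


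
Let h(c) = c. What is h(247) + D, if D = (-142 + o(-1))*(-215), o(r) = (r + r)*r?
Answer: 30347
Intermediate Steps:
o(r) = 2*r² (o(r) = (2*r)*r = 2*r²)
D = 30100 (D = (-142 + 2*(-1)²)*(-215) = (-142 + 2*1)*(-215) = (-142 + 2)*(-215) = -140*(-215) = 30100)
h(247) + D = 247 + 30100 = 30347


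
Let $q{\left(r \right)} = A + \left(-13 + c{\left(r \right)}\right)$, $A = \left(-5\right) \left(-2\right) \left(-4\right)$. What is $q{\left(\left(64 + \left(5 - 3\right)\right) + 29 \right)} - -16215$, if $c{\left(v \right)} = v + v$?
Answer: $16352$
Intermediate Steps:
$c{\left(v \right)} = 2 v$
$A = -40$ ($A = 10 \left(-4\right) = -40$)
$q{\left(r \right)} = -53 + 2 r$ ($q{\left(r \right)} = -40 + \left(-13 + 2 r\right) = -53 + 2 r$)
$q{\left(\left(64 + \left(5 - 3\right)\right) + 29 \right)} - -16215 = \left(-53 + 2 \left(\left(64 + \left(5 - 3\right)\right) + 29\right)\right) - -16215 = \left(-53 + 2 \left(\left(64 + \left(5 - 3\right)\right) + 29\right)\right) + 16215 = \left(-53 + 2 \left(\left(64 + 2\right) + 29\right)\right) + 16215 = \left(-53 + 2 \left(66 + 29\right)\right) + 16215 = \left(-53 + 2 \cdot 95\right) + 16215 = \left(-53 + 190\right) + 16215 = 137 + 16215 = 16352$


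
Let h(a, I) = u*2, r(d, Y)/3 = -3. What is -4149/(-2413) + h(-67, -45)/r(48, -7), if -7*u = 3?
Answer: 91955/50673 ≈ 1.8147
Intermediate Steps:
u = -3/7 (u = -1/7*3 = -3/7 ≈ -0.42857)
r(d, Y) = -9 (r(d, Y) = 3*(-3) = -9)
h(a, I) = -6/7 (h(a, I) = -3/7*2 = -6/7)
-4149/(-2413) + h(-67, -45)/r(48, -7) = -4149/(-2413) - 6/7/(-9) = -4149*(-1/2413) - 6/7*(-1/9) = 4149/2413 + 2/21 = 91955/50673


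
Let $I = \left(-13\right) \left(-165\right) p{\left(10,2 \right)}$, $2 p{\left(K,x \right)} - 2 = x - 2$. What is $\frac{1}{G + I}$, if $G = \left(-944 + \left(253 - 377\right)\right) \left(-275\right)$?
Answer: $\frac{1}{295845} \approx 3.3801 \cdot 10^{-6}$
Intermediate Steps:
$G = 293700$ ($G = \left(-944 - 124\right) \left(-275\right) = \left(-1068\right) \left(-275\right) = 293700$)
$p{\left(K,x \right)} = \frac{x}{2}$ ($p{\left(K,x \right)} = 1 + \frac{x - 2}{2} = 1 + \frac{-2 + x}{2} = 1 + \left(-1 + \frac{x}{2}\right) = \frac{x}{2}$)
$I = 2145$ ($I = \left(-13\right) \left(-165\right) \frac{1}{2} \cdot 2 = 2145 \cdot 1 = 2145$)
$\frac{1}{G + I} = \frac{1}{293700 + 2145} = \frac{1}{295845}$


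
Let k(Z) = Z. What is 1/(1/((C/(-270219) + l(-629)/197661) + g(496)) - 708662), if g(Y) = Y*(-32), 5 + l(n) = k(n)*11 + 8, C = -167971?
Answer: -94191120741069/66749668012542079429 ≈ -1.4111e-6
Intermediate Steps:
l(n) = 3 + 11*n (l(n) = -5 + (n*11 + 8) = -5 + (11*n + 8) = -5 + (8 + 11*n) = 3 + 11*n)
g(Y) = -32*Y
1/(1/((C/(-270219) + l(-629)/197661) + g(496)) - 708662) = 1/(1/((-167971/(-270219) + (3 + 11*(-629))/197661) - 32*496) - 708662) = 1/(1/((-167971*(-1/270219) + (3 - 6919)*(1/197661)) - 15872) - 708662) = 1/(1/((167971/270219 - 6916*1/197661) - 15872) - 708662) = 1/(1/((167971/270219 - 6916/197661) - 15872) - 708662) = 1/(1/(3481386803/5934639751 - 15872) - 708662) = 1/(1/(-94191120741069/5934639751) - 708662) = 1/(-5934639751/94191120741069 - 708662) = 1/(-66749668012542079429/94191120741069) = -94191120741069/66749668012542079429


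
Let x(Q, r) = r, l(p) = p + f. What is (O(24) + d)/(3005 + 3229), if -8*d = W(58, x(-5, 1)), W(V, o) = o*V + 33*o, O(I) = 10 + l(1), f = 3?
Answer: 7/16624 ≈ 0.00042108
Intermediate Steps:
l(p) = 3 + p (l(p) = p + 3 = 3 + p)
O(I) = 14 (O(I) = 10 + (3 + 1) = 10 + 4 = 14)
W(V, o) = 33*o + V*o (W(V, o) = V*o + 33*o = 33*o + V*o)
d = -91/8 (d = -(33 + 58)/8 = -91/8 ≈ -11.375)
(O(24) + d)/(3005 + 3229) = (14 - 91/8)/(3005 + 3229) = (21/8)/6234 = (21/8)*(1/6234) = 7/16624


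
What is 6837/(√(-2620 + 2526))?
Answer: -6837*I*√94/94 ≈ -705.18*I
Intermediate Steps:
6837/(√(-2620 + 2526)) = 6837/(√(-94)) = 6837/((I*√94)) = 6837*(-I*√94/94) = -6837*I*√94/94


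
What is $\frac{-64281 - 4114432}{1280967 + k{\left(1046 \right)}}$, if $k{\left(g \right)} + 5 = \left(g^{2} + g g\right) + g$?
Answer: $- \frac{4178713}{3470240} \approx -1.2042$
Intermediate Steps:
$k{\left(g \right)} = -5 + g + 2 g^{2}$ ($k{\left(g \right)} = -5 + \left(\left(g^{2} + g g\right) + g\right) = -5 + \left(\left(g^{2} + g^{2}\right) + g\right) = -5 + \left(2 g^{2} + g\right) = -5 + \left(g + 2 g^{2}\right) = -5 + g + 2 g^{2}$)
$\frac{-64281 - 4114432}{1280967 + k{\left(1046 \right)}} = \frac{-64281 - 4114432}{1280967 + \left(-5 + 1046 + 2 \cdot 1046^{2}\right)} = - \frac{4178713}{1280967 + \left(-5 + 1046 + 2 \cdot 1094116\right)} = - \frac{4178713}{1280967 + \left(-5 + 1046 + 2188232\right)} = - \frac{4178713}{1280967 + 2189273} = - \frac{4178713}{3470240}$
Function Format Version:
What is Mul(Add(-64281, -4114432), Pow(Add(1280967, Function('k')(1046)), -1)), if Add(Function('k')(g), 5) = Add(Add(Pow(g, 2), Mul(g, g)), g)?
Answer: Rational(-4178713, 3470240) ≈ -1.2042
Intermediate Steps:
Function('k')(g) = Add(-5, g, Mul(2, Pow(g, 2))) (Function('k')(g) = Add(-5, Add(Add(Pow(g, 2), Mul(g, g)), g)) = Add(-5, Add(Add(Pow(g, 2), Pow(g, 2)), g)) = Add(-5, Add(Mul(2, Pow(g, 2)), g)) = Add(-5, Add(g, Mul(2, Pow(g, 2)))) = Add(-5, g, Mul(2, Pow(g, 2))))
Mul(Add(-64281, -4114432), Pow(Add(1280967, Function('k')(1046)), -1)) = Mul(Add(-64281, -4114432), Pow(Add(1280967, Add(-5, 1046, Mul(2, Pow(1046, 2)))), -1)) = Mul(-4178713, Pow(Add(1280967, Add(-5, 1046, Mul(2, 1094116))), -1)) = Mul(-4178713, Pow(Add(1280967, Add(-5, 1046, 2188232)), -1)) = Mul(-4178713, Pow(Add(1280967, 2189273), -1)) = Mul(-4178713, Pow(3470240, -1)) = Mul(-4178713, Rational(1, 3470240)) = Rational(-4178713, 3470240)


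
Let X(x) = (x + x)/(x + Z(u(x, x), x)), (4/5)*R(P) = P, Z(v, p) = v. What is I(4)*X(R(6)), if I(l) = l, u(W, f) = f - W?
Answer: 8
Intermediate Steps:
R(P) = 5*P/4
X(x) = 2 (X(x) = (x + x)/(x + (x - x)) = (2*x)/(x + 0) = (2*x)/x = 2)
I(4)*X(R(6)) = 4*2 = 8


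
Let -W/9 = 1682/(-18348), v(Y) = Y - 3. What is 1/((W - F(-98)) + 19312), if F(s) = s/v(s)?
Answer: 308858/5964620835 ≈ 5.1782e-5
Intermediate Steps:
v(Y) = -3 + Y
W = 2523/3058 (W = -15138/(-18348) = -15138*(-1)/18348 = -9*(-841/9174) = 2523/3058 ≈ 0.82505)
F(s) = s/(-3 + s)
1/((W - F(-98)) + 19312) = 1/((2523/3058 - (-98)/(-3 - 98)) + 19312) = 1/((2523/3058 - (-98)/(-101)) + 19312) = 1/((2523/3058 - (-98)*(-1)/101) + 19312) = 1/((2523/3058 - 1*98/101) + 19312) = 1/((2523/3058 - 98/101) + 19312) = 1/(-44861/308858 + 19312) = 1/(5964620835/308858) = 308858/5964620835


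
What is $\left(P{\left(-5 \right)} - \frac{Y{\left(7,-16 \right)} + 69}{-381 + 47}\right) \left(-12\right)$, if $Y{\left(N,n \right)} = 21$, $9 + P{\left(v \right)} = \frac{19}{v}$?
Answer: $\frac{125556}{835} \approx 150.37$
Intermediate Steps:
$P{\left(v \right)} = -9 + \frac{19}{v}$
$\left(P{\left(-5 \right)} - \frac{Y{\left(7,-16 \right)} + 69}{-381 + 47}\right) \left(-12\right) = \left(\left(-9 + \frac{19}{-5}\right) - \frac{21 + 69}{-381 + 47}\right) \left(-12\right) = \left(\left(-9 + 19 \left(- \frac{1}{5}\right)\right) - \frac{90}{-334}\right) \left(-12\right) = \left(\left(-9 - \frac{19}{5}\right) - 90 \left(- \frac{1}{334}\right)\right) \left(-12\right) = \left(- \frac{64}{5} - - \frac{45}{167}\right) \left(-12\right) = \left(- \frac{64}{5} + \frac{45}{167}\right) \left(-12\right) = \left(- \frac{10463}{835}\right) \left(-12\right) = \frac{125556}{835}$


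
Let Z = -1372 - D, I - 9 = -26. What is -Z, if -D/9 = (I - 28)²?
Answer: -16853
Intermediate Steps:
I = -17 (I = 9 - 26 = -17)
D = -18225 (D = -9*(-17 - 28)² = -9*(-45)² = -9*2025 = -18225)
Z = 16853 (Z = -1372 - 1*(-18225) = -1372 + 18225 = 16853)
-Z = -1*16853 = -16853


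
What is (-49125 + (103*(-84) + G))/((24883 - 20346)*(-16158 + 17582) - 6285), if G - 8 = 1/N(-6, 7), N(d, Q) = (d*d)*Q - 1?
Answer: -14500018/1620055153 ≈ -0.0089503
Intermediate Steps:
N(d, Q) = -1 + Q*d² (N(d, Q) = d²*Q - 1 = Q*d² - 1 = -1 + Q*d²)
G = 2009/251 (G = 8 + 1/(-1 + 7*(-6)²) = 8 + 1/(-1 + 7*36) = 8 + 1/(-1 + 252) = 8 + 1/251 = 2009/251 ≈ 8.0040)
(-49125 + (103*(-84) + G))/((24883 - 20346)*(-16158 + 17582) - 6285) = (-49125 + (103*(-84) + 2009/251))/((24883 - 20346)*(-16158 + 17582) - 6285) = (-49125 + (-8652 + 2009/251))/(4537*1424 - 6285) = (-49125 - 2169643/251)/(6460688 - 6285) = -14500018/251/6454403 = -14500018/251*1/6454403 = -14500018/1620055153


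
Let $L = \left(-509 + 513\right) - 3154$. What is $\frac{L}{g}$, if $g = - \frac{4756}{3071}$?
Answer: $\frac{4836825}{2378} \approx 2034.0$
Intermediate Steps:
$L = -3150$ ($L = 4 - 3154 = -3150$)
$g = - \frac{4756}{3071}$ ($g = \left(-4756\right) \frac{1}{3071} = - \frac{4756}{3071} \approx -1.5487$)
$\frac{L}{g} = - \frac{3150}{- \frac{4756}{3071}} = \left(-3150\right) \left(- \frac{3071}{4756}\right) = \frac{4836825}{2378}$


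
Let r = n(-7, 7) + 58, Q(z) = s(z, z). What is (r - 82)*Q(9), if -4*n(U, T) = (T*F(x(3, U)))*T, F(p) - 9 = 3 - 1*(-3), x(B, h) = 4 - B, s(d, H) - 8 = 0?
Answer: -1662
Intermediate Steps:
s(d, H) = 8 (s(d, H) = 8 + 0 = 8)
Q(z) = 8
F(p) = 15 (F(p) = 9 + (3 - 1*(-3)) = 9 + (3 + 3) = 9 + 6 = 15)
n(U, T) = -15*T²/4 (n(U, T) = -T*15*T/4 = -15*T*T/4 = -15*T²/4)
r = -503/4 (r = -15/4*7² + 58 = -15/4*49 + 58 = -735/4 + 58 = -503/4 ≈ -125.75)
(r - 82)*Q(9) = (-503/4 - 82)*8 = -831/4*8 = -1662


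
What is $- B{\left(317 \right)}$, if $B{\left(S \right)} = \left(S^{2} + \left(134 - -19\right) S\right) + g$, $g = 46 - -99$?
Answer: $-149135$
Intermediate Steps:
$g = 145$ ($g = 46 + 99 = 145$)
$B{\left(S \right)} = 145 + S^{2} + 153 S$ ($B{\left(S \right)} = \left(S^{2} + \left(134 - -19\right) S\right) + 145 = \left(S^{2} + \left(134 + 19\right) S\right) + 145 = \left(S^{2} + 153 S\right) + 145 = 145 + S^{2} + 153 S$)
$- B{\left(317 \right)} = - (145 + 317^{2} + 153 \cdot 317) = - (145 + 100489 + 48501) = \left(-1\right) 149135 = -149135$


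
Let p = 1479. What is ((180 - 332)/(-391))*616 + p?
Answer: 671921/391 ≈ 1718.5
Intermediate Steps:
((180 - 332)/(-391))*616 + p = ((180 - 332)/(-391))*616 + 1479 = -152*(-1/391)*616 + 1479 = (152/391)*616 + 1479 = 93632/391 + 1479 = 671921/391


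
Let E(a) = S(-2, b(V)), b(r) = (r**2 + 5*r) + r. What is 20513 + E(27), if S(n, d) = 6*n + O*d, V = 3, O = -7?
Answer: 20312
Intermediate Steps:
b(r) = r**2 + 6*r
S(n, d) = -7*d + 6*n (S(n, d) = 6*n - 7*d = -7*d + 6*n)
E(a) = -201 (E(a) = -21*(6 + 3) + 6*(-2) = -21*9 - 12 = -7*27 - 12 = -189 - 12 = -201)
20513 + E(27) = 20513 - 201 = 20312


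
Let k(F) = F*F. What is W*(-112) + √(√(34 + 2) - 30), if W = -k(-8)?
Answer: 7168 + 2*I*√6 ≈ 7168.0 + 4.899*I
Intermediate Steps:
k(F) = F²
W = -64 (W = -1*(-8)² = -1*64 = -64)
W*(-112) + √(√(34 + 2) - 30) = -64*(-112) + √(√(34 + 2) - 30) = 7168 + √(√36 - 30) = 7168 + √(6 - 30) = 7168 + √(-24) = 7168 + 2*I*√6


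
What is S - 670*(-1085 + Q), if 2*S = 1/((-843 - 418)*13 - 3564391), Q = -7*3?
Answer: 5306865119359/7161568 ≈ 7.4102e+5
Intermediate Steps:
Q = -21
S = -1/7161568 (S = 1/(2*((-843 - 418)*13 - 3564391)) = 1/(2*(-1261*13 - 3564391)) = 1/(2*(-16393 - 3564391)) = (1/2)/(-3580784) = (1/2)*(-1/3580784) = -1/7161568 ≈ -1.3963e-7)
S - 670*(-1085 + Q) = -1/7161568 - 670*(-1085 - 21) = -1/7161568 - 670*(-1106) = -1/7161568 + 741020 = 5306865119359/7161568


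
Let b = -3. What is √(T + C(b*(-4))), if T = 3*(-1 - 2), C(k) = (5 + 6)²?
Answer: 4*√7 ≈ 10.583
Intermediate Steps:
C(k) = 121 (C(k) = 11² = 121)
T = -9 (T = 3*(-3) = -9)
√(T + C(b*(-4))) = √(-9 + 121) = √112 = 4*√7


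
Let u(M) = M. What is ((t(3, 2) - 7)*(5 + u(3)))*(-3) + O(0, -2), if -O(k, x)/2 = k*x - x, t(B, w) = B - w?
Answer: 140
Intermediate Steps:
O(k, x) = 2*x - 2*k*x (O(k, x) = -2*(k*x - x) = -2*(-x + k*x) = 2*x - 2*k*x)
((t(3, 2) - 7)*(5 + u(3)))*(-3) + O(0, -2) = (((3 - 1*2) - 7)*(5 + 3))*(-3) + 2*(-2)*(1 - 1*0) = (((3 - 2) - 7)*8)*(-3) + 2*(-2)*(1 + 0) = ((1 - 7)*8)*(-3) + 2*(-2)*1 = -6*8*(-3) - 4 = -48*(-3) - 4 = 144 - 4 = 140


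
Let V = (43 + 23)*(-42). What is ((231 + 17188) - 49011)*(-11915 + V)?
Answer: 463991704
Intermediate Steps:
V = -2772 (V = 66*(-42) = -2772)
((231 + 17188) - 49011)*(-11915 + V) = ((231 + 17188) - 49011)*(-11915 - 2772) = (17419 - 49011)*(-14687) = -31592*(-14687) = 463991704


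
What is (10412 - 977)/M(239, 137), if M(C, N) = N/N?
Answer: 9435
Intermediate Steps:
M(C, N) = 1
(10412 - 977)/M(239, 137) = (10412 - 977)/1 = 9435*1 = 9435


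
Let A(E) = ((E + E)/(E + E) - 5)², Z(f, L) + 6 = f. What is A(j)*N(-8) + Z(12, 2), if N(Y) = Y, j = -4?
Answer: -122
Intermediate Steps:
Z(f, L) = -6 + f
A(E) = 16 (A(E) = ((2*E)/((2*E)) - 5)² = ((2*E)*(1/(2*E)) - 5)² = (1 - 5)² = (-4)² = 16)
A(j)*N(-8) + Z(12, 2) = 16*(-8) + (-6 + 12) = -128 + 6 = -122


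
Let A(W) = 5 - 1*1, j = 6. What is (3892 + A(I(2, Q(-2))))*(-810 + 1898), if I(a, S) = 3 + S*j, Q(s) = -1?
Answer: 4238848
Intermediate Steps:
I(a, S) = 3 + 6*S (I(a, S) = 3 + S*6 = 3 + 6*S)
A(W) = 4 (A(W) = 5 - 1 = 4)
(3892 + A(I(2, Q(-2))))*(-810 + 1898) = (3892 + 4)*(-810 + 1898) = 3896*1088 = 4238848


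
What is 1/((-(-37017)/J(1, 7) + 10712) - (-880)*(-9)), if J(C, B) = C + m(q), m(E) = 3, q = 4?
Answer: 4/48185 ≈ 8.3013e-5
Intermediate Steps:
J(C, B) = 3 + C (J(C, B) = C + 3 = 3 + C)
1/((-(-37017)/J(1, 7) + 10712) - (-880)*(-9)) = 1/((-(-37017)/(3 + 1) + 10712) - (-880)*(-9)) = 1/((-(-37017)/4 + 10712) - 88*90) = 1/((-(-37017)/4 + 10712) - 7920) = 1/((-457*(-81/4) + 10712) - 7920) = 1/((37017/4 + 10712) - 7920) = 1/(79865/4 - 7920) = 1/(48185/4) = 4/48185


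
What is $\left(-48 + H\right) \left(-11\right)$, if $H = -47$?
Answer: $1045$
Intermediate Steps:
$\left(-48 + H\right) \left(-11\right) = \left(-48 - 47\right) \left(-11\right) = \left(-95\right) \left(-11\right) = 1045$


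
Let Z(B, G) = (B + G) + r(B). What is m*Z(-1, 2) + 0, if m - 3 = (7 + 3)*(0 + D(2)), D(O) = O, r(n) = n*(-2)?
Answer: 69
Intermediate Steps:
r(n) = -2*n
Z(B, G) = G - B (Z(B, G) = (B + G) - 2*B = G - B)
m = 23 (m = 3 + (7 + 3)*(0 + 2) = 3 + 10*2 = 3 + 20 = 23)
m*Z(-1, 2) + 0 = 23*(2 - 1*(-1)) + 0 = 23*(2 + 1) + 0 = 23*3 + 0 = 69 + 0 = 69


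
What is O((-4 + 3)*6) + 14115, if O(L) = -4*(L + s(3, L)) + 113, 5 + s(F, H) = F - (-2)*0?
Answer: 14260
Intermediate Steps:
s(F, H) = -5 + F (s(F, H) = -5 + (F - (-2)*0) = -5 + (F - 1*0) = -5 + (F + 0) = -5 + F)
O(L) = 121 - 4*L (O(L) = -4*(L + (-5 + 3)) + 113 = -4*(L - 2) + 113 = -4*(-2 + L) + 113 = (8 - 4*L) + 113 = 121 - 4*L)
O((-4 + 3)*6) + 14115 = (121 - 4*(-4 + 3)*6) + 14115 = (121 - (-4)*6) + 14115 = (121 - 4*(-6)) + 14115 = (121 + 24) + 14115 = 145 + 14115 = 14260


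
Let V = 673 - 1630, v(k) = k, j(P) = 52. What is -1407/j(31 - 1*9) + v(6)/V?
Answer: -448937/16588 ≈ -27.064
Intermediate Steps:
V = -957
-1407/j(31 - 1*9) + v(6)/V = -1407/52 + 6/(-957) = -1407*1/52 + 6*(-1/957) = -1407/52 - 2/319 = -448937/16588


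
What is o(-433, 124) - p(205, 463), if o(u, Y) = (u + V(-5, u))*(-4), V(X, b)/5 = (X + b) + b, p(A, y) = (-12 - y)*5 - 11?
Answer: 21538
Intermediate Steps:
p(A, y) = -71 - 5*y (p(A, y) = (-60 - 5*y) - 11 = -71 - 5*y)
V(X, b) = 5*X + 10*b (V(X, b) = 5*((X + b) + b) = 5*(X + 2*b) = 5*X + 10*b)
o(u, Y) = 100 - 44*u (o(u, Y) = (u + (5*(-5) + 10*u))*(-4) = (u + (-25 + 10*u))*(-4) = (-25 + 11*u)*(-4) = 100 - 44*u)
o(-433, 124) - p(205, 463) = (100 - 44*(-433)) - (-71 - 5*463) = (100 + 19052) - (-71 - 2315) = 19152 - 1*(-2386) = 19152 + 2386 = 21538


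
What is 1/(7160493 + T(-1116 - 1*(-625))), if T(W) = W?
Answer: 1/7160002 ≈ 1.3966e-7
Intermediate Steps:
1/(7160493 + T(-1116 - 1*(-625))) = 1/(7160493 + (-1116 - 1*(-625))) = 1/(7160493 + (-1116 + 625)) = 1/(7160493 - 491) = 1/7160002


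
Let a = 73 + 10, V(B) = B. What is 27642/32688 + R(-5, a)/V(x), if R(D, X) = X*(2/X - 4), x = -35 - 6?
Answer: 1986727/223368 ≈ 8.8944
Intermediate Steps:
x = -41
a = 83
R(D, X) = X*(-4 + 2/X)
27642/32688 + R(-5, a)/V(x) = 27642/32688 + (2 - 4*83)/(-41) = 27642*(1/32688) + (2 - 332)*(-1/41) = 4607/5448 - 330*(-1/41) = 4607/5448 + 330/41 = 1986727/223368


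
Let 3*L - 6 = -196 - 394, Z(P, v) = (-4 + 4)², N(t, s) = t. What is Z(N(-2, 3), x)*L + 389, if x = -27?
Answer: 389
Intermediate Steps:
Z(P, v) = 0 (Z(P, v) = 0² = 0)
L = -584/3 (L = 2 + (-196 - 394)/3 = 2 + (⅓)*(-590) = 2 - 590/3 = -584/3 ≈ -194.67)
Z(N(-2, 3), x)*L + 389 = 0*(-584/3) + 389 = 0 + 389 = 389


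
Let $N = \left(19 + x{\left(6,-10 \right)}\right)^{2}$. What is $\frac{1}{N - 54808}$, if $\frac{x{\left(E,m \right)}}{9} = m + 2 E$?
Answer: $- \frac{1}{53439} \approx -1.8713 \cdot 10^{-5}$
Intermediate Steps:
$x{\left(E,m \right)} = 9 m + 18 E$ ($x{\left(E,m \right)} = 9 \left(m + 2 E\right) = 9 m + 18 E$)
$N = 1369$ ($N = \left(19 + \left(9 \left(-10\right) + 18 \cdot 6\right)\right)^{2} = \left(19 + \left(-90 + 108\right)\right)^{2} = \left(19 + 18\right)^{2} = 37^{2} = 1369$)
$\frac{1}{N - 54808} = \frac{1}{1369 - 54808} = \frac{1}{-53439} = - \frac{1}{53439}$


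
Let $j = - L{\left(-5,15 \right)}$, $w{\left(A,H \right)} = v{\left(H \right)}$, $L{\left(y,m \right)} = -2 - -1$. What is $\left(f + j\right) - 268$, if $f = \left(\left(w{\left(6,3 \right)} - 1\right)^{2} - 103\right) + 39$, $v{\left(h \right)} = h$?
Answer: $-327$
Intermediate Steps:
$L{\left(y,m \right)} = -1$ ($L{\left(y,m \right)} = -2 + 1 = -1$)
$w{\left(A,H \right)} = H$
$j = 1$ ($j = \left(-1\right) \left(-1\right) = 1$)
$f = -60$ ($f = \left(\left(3 - 1\right)^{2} - 103\right) + 39 = \left(2^{2} - 103\right) + 39 = \left(4 - 103\right) + 39 = -99 + 39 = -60$)
$\left(f + j\right) - 268 = \left(-60 + 1\right) - 268 = -59 - 268 = -327$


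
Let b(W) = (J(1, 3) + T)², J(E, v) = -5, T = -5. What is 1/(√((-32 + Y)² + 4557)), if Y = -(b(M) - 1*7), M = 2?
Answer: √20182/20182 ≈ 0.0070391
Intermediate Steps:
b(W) = 100 (b(W) = (-5 - 5)² = (-10)² = 100)
Y = -93 (Y = -(100 - 1*7) = -(100 - 7) = -1*93 = -93)
1/(√((-32 + Y)² + 4557)) = 1/(√((-32 - 93)² + 4557)) = 1/(√((-125)² + 4557)) = 1/(√(15625 + 4557)) = 1/(√20182) = √20182/20182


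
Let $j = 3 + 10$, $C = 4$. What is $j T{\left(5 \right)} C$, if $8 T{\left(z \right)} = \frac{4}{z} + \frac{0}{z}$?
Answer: $\frac{26}{5} \approx 5.2$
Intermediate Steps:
$j = 13$
$T{\left(z \right)} = \frac{1}{2 z}$ ($T{\left(z \right)} = \frac{\frac{4}{z} + \frac{0}{z}}{8} = \frac{\frac{4}{z} + 0}{8} = \frac{4 \frac{1}{z}}{8} = \frac{1}{2 z}$)
$j T{\left(5 \right)} C = 13 \frac{1}{2 \cdot 5} \cdot 4 = 13 \cdot \frac{1}{2} \cdot \frac{1}{5} \cdot 4 = 13 \cdot \frac{1}{10} \cdot 4 = \frac{13}{10} \cdot 4 = \frac{26}{5}$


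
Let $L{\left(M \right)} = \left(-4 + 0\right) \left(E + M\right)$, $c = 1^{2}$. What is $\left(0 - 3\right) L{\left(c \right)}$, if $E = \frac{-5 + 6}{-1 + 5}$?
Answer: $15$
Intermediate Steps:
$c = 1$
$E = \frac{1}{4}$ ($E = 1 \cdot \frac{1}{4} = \frac{1}{4} \approx 0.25$)
$L{\left(M \right)} = -1 - 4 M$ ($L{\left(M \right)} = \left(-4 + 0\right) \left(\frac{1}{4} + M\right) = - 4 \left(\frac{1}{4} + M\right) = -1 - 4 M$)
$\left(0 - 3\right) L{\left(c \right)} = \left(0 - 3\right) \left(-1 - 4\right) = \left(-3\right) \left(-5\right) = 15$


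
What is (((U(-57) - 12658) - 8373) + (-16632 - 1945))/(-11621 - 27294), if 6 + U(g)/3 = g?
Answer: 39797/38915 ≈ 1.0227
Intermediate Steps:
U(g) = -18 + 3*g
(((U(-57) - 12658) - 8373) + (-16632 - 1945))/(-11621 - 27294) = ((((-18 + 3*(-57)) - 12658) - 8373) + (-16632 - 1945))/(-11621 - 27294) = ((((-18 - 171) - 12658) - 8373) - 18577)/(-38915) = (((-189 - 12658) - 8373) - 18577)*(-1/38915) = ((-12847 - 8373) - 18577)*(-1/38915) = (-21220 - 18577)*(-1/38915) = -39797*(-1/38915) = 39797/38915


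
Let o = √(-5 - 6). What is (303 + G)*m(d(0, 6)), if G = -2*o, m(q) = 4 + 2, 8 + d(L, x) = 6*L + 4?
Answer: 1818 - 12*I*√11 ≈ 1818.0 - 39.799*I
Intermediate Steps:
o = I*√11 (o = √(-11) = I*√11 ≈ 3.3166*I)
d(L, x) = -4 + 6*L (d(L, x) = -8 + (6*L + 4) = -8 + (4 + 6*L) = -4 + 6*L)
m(q) = 6
G = -2*I*√11 ≈ -6.6332*I
(303 + G)*m(d(0, 6)) = (303 - 2*I*√11)*6 = 1818 - 12*I*√11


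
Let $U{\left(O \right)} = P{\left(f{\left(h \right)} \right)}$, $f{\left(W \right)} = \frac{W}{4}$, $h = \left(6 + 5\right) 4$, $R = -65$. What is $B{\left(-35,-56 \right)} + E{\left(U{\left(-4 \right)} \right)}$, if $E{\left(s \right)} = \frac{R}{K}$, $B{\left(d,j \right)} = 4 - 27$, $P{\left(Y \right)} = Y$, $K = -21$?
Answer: $- \frac{418}{21} \approx -19.905$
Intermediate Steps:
$h = 44$ ($h = 11 \cdot 4 = 44$)
$f{\left(W \right)} = \frac{W}{4}$ ($f{\left(W \right)} = W \frac{1}{4} = \frac{W}{4}$)
$B{\left(d,j \right)} = -23$ ($B{\left(d,j \right)} = 4 - 27 = -23$)
$U{\left(O \right)} = 11$ ($U{\left(O \right)} = \frac{1}{4} \cdot 44 = 11$)
$E{\left(s \right)} = \frac{65}{21}$ ($E{\left(s \right)} = - \frac{65}{-21} = \left(-65\right) \left(- \frac{1}{21}\right) = \frac{65}{21}$)
$B{\left(-35,-56 \right)} + E{\left(U{\left(-4 \right)} \right)} = -23 + \frac{65}{21} = - \frac{418}{21}$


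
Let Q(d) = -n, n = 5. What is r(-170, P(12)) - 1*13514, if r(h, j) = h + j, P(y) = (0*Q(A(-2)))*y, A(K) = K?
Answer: -13684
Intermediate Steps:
Q(d) = -5 (Q(d) = -1*5 = -5)
P(y) = 0 (P(y) = (0*(-5))*y = 0*y = 0)
r(-170, P(12)) - 1*13514 = (-170 + 0) - 1*13514 = -170 - 13514 = -13684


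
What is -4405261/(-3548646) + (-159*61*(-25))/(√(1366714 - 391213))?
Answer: 4405261/3548646 + 80825*√108389/108389 ≈ 246.74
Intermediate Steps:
-4405261/(-3548646) + (-159*61*(-25))/(√(1366714 - 391213)) = -4405261*(-1/3548646) + (-9699*(-25))/(√975501) = 4405261/3548646 + 242475/((3*√108389)) = 4405261/3548646 + 242475*(√108389/325167) = 4405261/3548646 + 80825*√108389/108389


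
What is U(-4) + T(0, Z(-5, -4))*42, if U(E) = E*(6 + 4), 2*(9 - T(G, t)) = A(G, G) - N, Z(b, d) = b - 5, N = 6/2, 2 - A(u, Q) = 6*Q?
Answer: 359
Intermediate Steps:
A(u, Q) = 2 - 6*Q
N = 3 (N = 6*(½) = 3)
Z(b, d) = -5 + b
T(G, t) = 19/2 + 3*G (T(G, t) = 9 - ((2 - 6*G) - 1*3)/2 = 9 - ((2 - 6*G) - 3)/2 = 9 - (-1 - 6*G)/2 = 9 + (½ + 3*G) = 19/2 + 3*G)
U(E) = 10*E (U(E) = E*10 = 10*E)
U(-4) + T(0, Z(-5, -4))*42 = 10*(-4) + (19/2 + 3*0)*42 = -40 + (19/2 + 0)*42 = -40 + (19/2)*42 = -40 + 399 = 359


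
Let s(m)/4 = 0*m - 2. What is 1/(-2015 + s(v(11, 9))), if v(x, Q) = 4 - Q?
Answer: -1/2023 ≈ -0.00049432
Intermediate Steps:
s(m) = -8 (s(m) = 4*(0*m - 2) = 4*(0 - 2) = 4*(-2) = -8)
1/(-2015 + s(v(11, 9))) = 1/(-2015 - 8) = 1/(-2023) = -1/2023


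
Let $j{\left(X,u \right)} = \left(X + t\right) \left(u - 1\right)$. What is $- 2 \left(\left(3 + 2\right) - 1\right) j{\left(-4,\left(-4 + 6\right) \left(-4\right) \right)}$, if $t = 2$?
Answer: $-144$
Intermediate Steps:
$j{\left(X,u \right)} = \left(-1 + u\right) \left(2 + X\right)$ ($j{\left(X,u \right)} = \left(X + 2\right) \left(u - 1\right) = \left(2 + X\right) \left(-1 + u\right) = \left(-1 + u\right) \left(2 + X\right)$)
$- 2 \left(\left(3 + 2\right) - 1\right) j{\left(-4,\left(-4 + 6\right) \left(-4\right) \right)} = - 2 \left(\left(3 + 2\right) - 1\right) \left(-2 - -4 + 2 \left(-4 + 6\right) \left(-4\right) - 4 \left(-4 + 6\right) \left(-4\right)\right) = - 2 \left(5 - 1\right) \left(-2 + 4 + 2 \cdot 2 \left(-4\right) - 4 \cdot 2 \left(-4\right)\right) = \left(-2\right) 4 \left(-2 + 4 + 2 \left(-8\right) - -32\right) = - 8 \left(-2 + 4 - 16 + 32\right) = \left(-8\right) 18 = -144$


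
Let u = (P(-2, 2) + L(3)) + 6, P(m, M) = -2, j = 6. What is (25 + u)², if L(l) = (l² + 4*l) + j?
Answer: 3136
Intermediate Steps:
L(l) = 6 + l² + 4*l (L(l) = (l² + 4*l) + 6 = 6 + l² + 4*l)
u = 31 (u = (-2 + (6 + 3² + 4*3)) + 6 = (-2 + (6 + 9 + 12)) + 6 = (-2 + 27) + 6 = 25 + 6 = 31)
(25 + u)² = (25 + 31)² = 56² = 3136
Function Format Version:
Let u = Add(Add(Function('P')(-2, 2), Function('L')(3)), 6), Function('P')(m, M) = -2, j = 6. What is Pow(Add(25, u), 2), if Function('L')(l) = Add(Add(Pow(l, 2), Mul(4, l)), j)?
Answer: 3136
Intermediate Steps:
Function('L')(l) = Add(6, Pow(l, 2), Mul(4, l)) (Function('L')(l) = Add(Add(Pow(l, 2), Mul(4, l)), 6) = Add(6, Pow(l, 2), Mul(4, l)))
u = 31 (u = Add(Add(-2, Add(6, Pow(3, 2), Mul(4, 3))), 6) = Add(Add(-2, Add(6, 9, 12)), 6) = Add(Add(-2, 27), 6) = Add(25, 6) = 31)
Pow(Add(25, u), 2) = Pow(Add(25, 31), 2) = Pow(56, 2) = 3136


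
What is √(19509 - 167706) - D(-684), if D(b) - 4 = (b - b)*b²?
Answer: -4 + I*√148197 ≈ -4.0 + 384.96*I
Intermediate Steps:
D(b) = 4 (D(b) = 4 + (b - b)*b² = 4 + 0*b² = 4 + 0 = 4)
√(19509 - 167706) - D(-684) = √(19509 - 167706) - 1*4 = √(-148197) - 4 = I*√148197 - 4 = -4 + I*√148197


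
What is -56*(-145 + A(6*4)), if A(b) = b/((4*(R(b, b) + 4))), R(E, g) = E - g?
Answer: 8036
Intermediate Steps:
A(b) = b/16 (A(b) = b/((4*((b - b) + 4))) = b/((4*(0 + 4))) = b/((4*4)) = b/16)
-56*(-145 + A(6*4)) = -56*(-145 + (6*4)/16) = -56*(-145 + (1/16)*24) = -56*(-145 + 3/2) = -56*(-287/2) = 8036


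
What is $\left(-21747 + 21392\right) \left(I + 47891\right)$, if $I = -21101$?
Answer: $-9510450$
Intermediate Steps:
$\left(-21747 + 21392\right) \left(I + 47891\right) = \left(-21747 + 21392\right) \left(-21101 + 47891\right) = \left(-355\right) 26790 = -9510450$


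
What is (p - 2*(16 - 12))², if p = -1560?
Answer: 2458624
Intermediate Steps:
(p - 2*(16 - 12))² = (-1560 - 2*(16 - 12))² = (-1560 - 2*4)² = (-1560 - 8)² = (-1568)² = 2458624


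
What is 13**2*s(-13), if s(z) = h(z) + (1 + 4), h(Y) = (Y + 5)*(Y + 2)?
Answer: 15717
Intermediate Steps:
h(Y) = (2 + Y)*(5 + Y) (h(Y) = (5 + Y)*(2 + Y) = (2 + Y)*(5 + Y))
s(z) = 15 + z**2 + 7*z (s(z) = (10 + z**2 + 7*z) + (1 + 4) = (10 + z**2 + 7*z) + 5 = 15 + z**2 + 7*z)
13**2*s(-13) = 13**2*(15 + (-13)**2 + 7*(-13)) = 169*(15 + 169 - 91) = 169*93 = 15717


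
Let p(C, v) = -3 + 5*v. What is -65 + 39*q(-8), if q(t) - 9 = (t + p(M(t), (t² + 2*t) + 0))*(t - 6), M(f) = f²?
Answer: -124748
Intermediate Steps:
q(t) = 9 + (-6 + t)*(-3 + 5*t² + 11*t) (q(t) = 9 + (t + (-3 + 5*((t² + 2*t) + 0)))*(t - 6) = 9 + (t + (-3 + 5*(t² + 2*t)))*(-6 + t) = 9 + (t + (-3 + (5*t² + 10*t)))*(-6 + t) = 9 + (t + (-3 + 5*t² + 10*t))*(-6 + t) = 9 + (-3 + 5*t² + 11*t)*(-6 + t) = 9 + (-6 + t)*(-3 + 5*t² + 11*t))
-65 + 39*q(-8) = -65 + 39*(27 - 69*(-8) - 19*(-8)² + 5*(-8)³) = -65 + 39*(27 + 552 - 19*64 + 5*(-512)) = -65 + 39*(27 + 552 - 1216 - 2560) = -65 + 39*(-3197) = -65 - 124683 = -124748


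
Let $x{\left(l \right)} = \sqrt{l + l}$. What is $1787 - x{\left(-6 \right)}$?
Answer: $1787 - 2 i \sqrt{3} \approx 1787.0 - 3.4641 i$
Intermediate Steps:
$x{\left(l \right)} = \sqrt{2} \sqrt{l}$ ($x{\left(l \right)} = \sqrt{2 l} = \sqrt{2} \sqrt{l}$)
$1787 - x{\left(-6 \right)} = 1787 - \sqrt{2} \sqrt{-6} = 1787 - \sqrt{2} i \sqrt{6} = 1787 - 2 i \sqrt{3}$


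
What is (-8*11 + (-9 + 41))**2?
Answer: 3136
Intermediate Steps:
(-8*11 + (-9 + 41))**2 = (-88 + 32)**2 = (-56)**2 = 3136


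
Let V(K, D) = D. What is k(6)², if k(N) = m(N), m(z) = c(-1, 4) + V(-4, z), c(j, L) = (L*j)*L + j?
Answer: 121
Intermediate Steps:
c(j, L) = j + j*L² (c(j, L) = j*L² + j = j + j*L²)
m(z) = -17 + z (m(z) = -(1 + 4²) + z = -(1 + 16) + z = -1*17 + z = -17 + z)
k(N) = -17 + N
k(6)² = (-17 + 6)² = (-11)² = 121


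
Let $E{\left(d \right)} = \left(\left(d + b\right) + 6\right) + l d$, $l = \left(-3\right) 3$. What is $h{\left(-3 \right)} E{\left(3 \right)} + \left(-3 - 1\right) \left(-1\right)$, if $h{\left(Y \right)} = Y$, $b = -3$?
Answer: $67$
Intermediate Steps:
$l = -9$
$E{\left(d \right)} = 3 - 8 d$ ($E{\left(d \right)} = \left(\left(d - 3\right) + 6\right) - 9 d = \left(\left(-3 + d\right) + 6\right) - 9 d = \left(3 + d\right) - 9 d = 3 - 8 d$)
$h{\left(-3 \right)} E{\left(3 \right)} + \left(-3 - 1\right) \left(-1\right) = - 3 \left(3 - 24\right) + \left(-3 - 1\right) \left(-1\right) = - 3 \left(3 - 24\right) - -4 = \left(-3\right) \left(-21\right) + 4 = 63 + 4 = 67$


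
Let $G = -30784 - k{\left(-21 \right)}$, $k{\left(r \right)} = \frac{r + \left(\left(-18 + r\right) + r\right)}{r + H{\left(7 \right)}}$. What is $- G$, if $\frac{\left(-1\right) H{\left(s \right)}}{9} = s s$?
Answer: $\frac{4740763}{154} \approx 30784.0$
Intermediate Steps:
$H{\left(s \right)} = - 9 s^{2}$ ($H{\left(s \right)} = - 9 s s = - 9 s^{2}$)
$k{\left(r \right)} = \frac{-18 + 3 r}{-441 + r}$ ($k{\left(r \right)} = \frac{r + \left(\left(-18 + r\right) + r\right)}{r - 9 \cdot 7^{2}} = \frac{r + \left(-18 + 2 r\right)}{r - 441} = \frac{-18 + 3 r}{r - 441} = \frac{-18 + 3 r}{-441 + r}$)
$G = - \frac{4740763}{154}$ ($G = -30784 - \frac{3 \left(-6 - 21\right)}{-441 - 21} = -30784 - 3 \frac{1}{-462} \left(-27\right) = -30784 - 3 \left(- \frac{1}{462}\right) \left(-27\right) = -30784 - \frac{27}{154} = - \frac{4740763}{154} \approx -30784.0$)
$- G = \left(-1\right) \left(- \frac{4740763}{154}\right) = \frac{4740763}{154}$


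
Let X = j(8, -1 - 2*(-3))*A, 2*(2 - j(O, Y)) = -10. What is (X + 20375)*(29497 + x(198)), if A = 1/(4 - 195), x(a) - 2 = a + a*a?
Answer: 268136371818/191 ≈ 1.4039e+9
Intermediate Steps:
x(a) = 2 + a + a**2 (x(a) = 2 + (a + a*a) = 2 + (a + a**2) = 2 + a + a**2)
j(O, Y) = 7 (j(O, Y) = 2 - 1/2*(-10) = 2 + 5 = 7)
A = -1/191 (A = 1/(-191) = -1/191 ≈ -0.0052356)
X = -7/191 (X = 7*(-1/191) = -7/191 ≈ -0.036649)
(X + 20375)*(29497 + x(198)) = (-7/191 + 20375)*(29497 + (2 + 198 + 198**2)) = 3891618*(29497 + (2 + 198 + 39204))/191 = 3891618*(29497 + 39404)/191 = (3891618/191)*68901 = 268136371818/191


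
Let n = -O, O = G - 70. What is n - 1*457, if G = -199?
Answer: -188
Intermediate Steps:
O = -269 (O = -199 - 70 = -269)
n = 269 (n = -1*(-269) = 269)
n - 1*457 = 269 - 1*457 = 269 - 457 = -188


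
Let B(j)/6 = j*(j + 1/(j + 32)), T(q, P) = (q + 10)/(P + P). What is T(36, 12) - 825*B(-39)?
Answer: -634748239/84 ≈ -7.5565e+6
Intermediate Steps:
T(q, P) = (10 + q)/(2*P) (T(q, P) = (10 + q)/((2*P)) = (10 + q)*(1/(2*P)) = (10 + q)/(2*P))
B(j) = 6*j*(j + 1/(32 + j)) (B(j) = 6*(j*(j + 1/(j + 32))) = 6*(j*(j + 1/(32 + j))) = 6*j*(j + 1/(32 + j)))
T(36, 12) - 825*B(-39) = (1/2)*(10 + 36)/12 - 4950*(-39)*(1 + (-39)**2 + 32*(-39))/(32 - 39) = (1/2)*(1/12)*46 - 4950*(-39)*(1 + 1521 - 1248)/(-7) = 23/12 - 4950*(-39)*(-1)*274/7 = 23/12 - 825*64116/7 = 23/12 - 52895700/7 = -634748239/84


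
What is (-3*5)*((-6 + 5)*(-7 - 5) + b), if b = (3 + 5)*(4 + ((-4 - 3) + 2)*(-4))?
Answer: -3060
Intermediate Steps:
b = 192 (b = 8*(4 + (-7 + 2)*(-4)) = 8*(4 - 5*(-4)) = 8*(4 + 20) = 8*24 = 192)
(-3*5)*((-6 + 5)*(-7 - 5) + b) = (-3*5)*((-6 + 5)*(-7 - 5) + 192) = -15*(-1*(-12) + 192) = -15*(12 + 192) = -15*204 = -3060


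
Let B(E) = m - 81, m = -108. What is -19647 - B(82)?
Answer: -19458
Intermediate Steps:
B(E) = -189 (B(E) = -108 - 81 = -189)
-19647 - B(82) = -19647 - 1*(-189) = -19647 + 189 = -19458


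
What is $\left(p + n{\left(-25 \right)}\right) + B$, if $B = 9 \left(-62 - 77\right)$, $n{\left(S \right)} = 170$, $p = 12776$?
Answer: $11695$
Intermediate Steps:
$B = -1251$ ($B = 9 \left(-139\right) = -1251$)
$\left(p + n{\left(-25 \right)}\right) + B = \left(12776 + 170\right) - 1251 = 12946 - 1251 = 11695$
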